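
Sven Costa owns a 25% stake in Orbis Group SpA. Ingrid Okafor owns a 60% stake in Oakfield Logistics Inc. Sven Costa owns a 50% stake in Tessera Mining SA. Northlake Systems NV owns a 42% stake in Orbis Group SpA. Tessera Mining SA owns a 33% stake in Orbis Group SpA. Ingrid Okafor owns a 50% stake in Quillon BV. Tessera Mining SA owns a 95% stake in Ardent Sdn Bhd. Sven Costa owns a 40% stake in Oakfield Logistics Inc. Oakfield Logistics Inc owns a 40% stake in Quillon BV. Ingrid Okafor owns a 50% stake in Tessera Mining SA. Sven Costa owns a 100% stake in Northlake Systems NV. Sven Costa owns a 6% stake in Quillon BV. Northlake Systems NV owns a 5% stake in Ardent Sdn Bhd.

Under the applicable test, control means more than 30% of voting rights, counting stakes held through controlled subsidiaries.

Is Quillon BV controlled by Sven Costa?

Yes

Sven holds 40% of Oakfield, so Sven controls Oakfield.
Sven and Oakfield together hold 6% + 40% = 46% of Quillon, so Sven controls Quillon.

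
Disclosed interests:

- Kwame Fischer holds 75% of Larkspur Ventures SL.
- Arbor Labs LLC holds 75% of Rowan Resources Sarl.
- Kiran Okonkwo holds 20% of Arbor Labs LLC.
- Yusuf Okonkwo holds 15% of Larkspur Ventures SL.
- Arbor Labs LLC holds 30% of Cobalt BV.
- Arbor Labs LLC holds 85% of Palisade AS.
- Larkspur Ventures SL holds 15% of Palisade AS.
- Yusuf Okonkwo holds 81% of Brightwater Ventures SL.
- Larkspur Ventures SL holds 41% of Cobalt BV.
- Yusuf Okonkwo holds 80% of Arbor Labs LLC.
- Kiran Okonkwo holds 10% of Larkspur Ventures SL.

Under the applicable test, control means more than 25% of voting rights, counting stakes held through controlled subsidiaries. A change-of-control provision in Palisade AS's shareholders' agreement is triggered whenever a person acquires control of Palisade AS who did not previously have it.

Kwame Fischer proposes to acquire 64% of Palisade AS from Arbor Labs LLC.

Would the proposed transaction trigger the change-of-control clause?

Yes

The purchase adds only to Kwame's holdings (Arbor's stake shrinks), so Kwame is the only person who could newly come to control Palisade.
Kwame holds 75% of Larkspur, so Kwame controls Larkspur.
Larkspur holds 41% of Cobalt, so Kwame controls Cobalt.
In Palisade, Kwame's side holds only 15%, not > 25%.
So before the transaction, Kwame does not control Palisade.
After the purchase, Kwame holds 64% of Palisade directly, and Arbor's stake falls to 21%.
Larkspur and Kwame together hold 15% + 64% = 79% of Palisade, so Kwame controls Palisade.
Kwame did not control Palisade before and does after, so the clause is triggered.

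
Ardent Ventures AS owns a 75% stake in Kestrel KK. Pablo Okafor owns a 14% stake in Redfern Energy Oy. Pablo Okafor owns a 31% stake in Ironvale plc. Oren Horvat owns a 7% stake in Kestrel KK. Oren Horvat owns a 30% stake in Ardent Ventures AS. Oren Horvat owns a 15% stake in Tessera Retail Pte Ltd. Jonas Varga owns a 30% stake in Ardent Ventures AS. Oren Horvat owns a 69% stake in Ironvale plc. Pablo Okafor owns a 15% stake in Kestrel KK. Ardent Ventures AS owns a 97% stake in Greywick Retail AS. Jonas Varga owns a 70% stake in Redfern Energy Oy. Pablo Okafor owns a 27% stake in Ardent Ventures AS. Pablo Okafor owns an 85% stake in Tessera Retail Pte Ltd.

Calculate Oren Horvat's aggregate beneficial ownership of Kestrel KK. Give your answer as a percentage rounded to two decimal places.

Oren reaches Kestrel along 2 paths.
Via Ardent: 30% × 75% = 22.5%.
Direct stake: 7% = 7%.
Total: 22.5% + 7% = 29.5%.
Rounded: 29.50%.

29.50%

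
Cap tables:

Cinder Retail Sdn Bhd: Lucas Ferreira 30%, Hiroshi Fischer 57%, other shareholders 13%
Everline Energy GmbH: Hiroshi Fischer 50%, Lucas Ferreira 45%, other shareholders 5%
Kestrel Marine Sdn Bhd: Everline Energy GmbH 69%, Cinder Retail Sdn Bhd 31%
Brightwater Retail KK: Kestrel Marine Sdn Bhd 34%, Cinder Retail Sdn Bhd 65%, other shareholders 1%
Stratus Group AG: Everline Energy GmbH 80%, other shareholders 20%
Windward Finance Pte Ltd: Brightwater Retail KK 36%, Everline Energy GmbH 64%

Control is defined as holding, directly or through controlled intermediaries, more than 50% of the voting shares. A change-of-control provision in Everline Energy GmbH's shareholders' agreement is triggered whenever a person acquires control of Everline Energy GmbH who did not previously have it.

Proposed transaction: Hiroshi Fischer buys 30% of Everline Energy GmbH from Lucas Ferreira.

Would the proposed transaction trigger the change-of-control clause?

Yes

The purchase adds only to Hiroshi's holdings (Lucas's stake shrinks), so Hiroshi is the only person who could newly come to control Everline.
Hiroshi holds 57% of Cinder, so Hiroshi controls Cinder.
Cinder holds 65% of Brightwater, so Hiroshi controls Brightwater.
In Everline, Hiroshi's side holds only 50%, not > 50%.
So before the transaction, Hiroshi does not control Everline.
After the purchase, Hiroshi's direct stake in Everline rises to 50% + 30% = 80%, and Lucas's stake falls to 15%.
Hiroshi holds 80% of Everline, so Hiroshi controls Everline.
Hiroshi did not control Everline before and does after, so the clause is triggered.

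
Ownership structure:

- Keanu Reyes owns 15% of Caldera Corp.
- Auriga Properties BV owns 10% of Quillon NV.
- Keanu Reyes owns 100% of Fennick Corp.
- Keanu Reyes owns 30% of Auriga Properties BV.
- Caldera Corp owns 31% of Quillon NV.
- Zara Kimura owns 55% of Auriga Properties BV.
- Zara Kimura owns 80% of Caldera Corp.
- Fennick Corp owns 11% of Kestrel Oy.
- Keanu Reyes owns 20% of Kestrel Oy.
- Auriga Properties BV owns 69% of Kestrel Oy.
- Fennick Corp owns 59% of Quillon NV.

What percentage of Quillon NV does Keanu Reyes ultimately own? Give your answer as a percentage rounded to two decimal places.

66.65%

Keanu reaches Quillon along 3 paths.
Via Caldera: 15% × 31% = 4.65%.
Via Auriga: 30% × 10% = 3%.
Via Fennick: 100% × 59% = 59%.
Total: 4.65% + 3% + 59% = 66.65%.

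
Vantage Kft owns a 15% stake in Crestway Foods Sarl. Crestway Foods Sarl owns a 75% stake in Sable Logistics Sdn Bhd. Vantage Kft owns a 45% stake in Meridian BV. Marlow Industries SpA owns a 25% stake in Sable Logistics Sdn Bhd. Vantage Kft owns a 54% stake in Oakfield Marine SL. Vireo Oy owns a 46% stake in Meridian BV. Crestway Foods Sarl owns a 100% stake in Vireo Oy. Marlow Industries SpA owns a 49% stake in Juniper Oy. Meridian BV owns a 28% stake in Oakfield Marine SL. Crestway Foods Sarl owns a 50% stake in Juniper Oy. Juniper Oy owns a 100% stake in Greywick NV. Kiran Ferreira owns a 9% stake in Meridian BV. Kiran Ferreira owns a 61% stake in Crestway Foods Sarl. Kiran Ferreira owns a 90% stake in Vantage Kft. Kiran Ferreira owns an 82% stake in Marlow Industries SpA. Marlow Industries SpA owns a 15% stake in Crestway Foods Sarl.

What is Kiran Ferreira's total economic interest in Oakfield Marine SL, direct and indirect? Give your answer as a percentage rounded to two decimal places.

73.64%

Kiran reaches Oakfield along 6 paths.
Via Crestway → Vireo → Meridian: 61% × 100% × 46% × 28% = 7.8568%.
Via Vantage → Crestway → Vireo → Meridian: 90% × 15% × 100% × 46% × 28% = 1.7388%.
Via Marlow → Crestway → Vireo → Meridian: 82% × 15% × 100% × 46% × 28% = 1.58424%.
Via Vantage → Meridian: 90% × 45% × 28% = 11.34%.
Via Meridian: 9% × 28% = 2.52%.
Via Vantage: 90% × 54% = 48.6%.
Total: 7.8568% + 1.7388% + 1.58424% + 11.34% + 2.52% + 48.6% = 73.63984%.
Rounded: 73.64%.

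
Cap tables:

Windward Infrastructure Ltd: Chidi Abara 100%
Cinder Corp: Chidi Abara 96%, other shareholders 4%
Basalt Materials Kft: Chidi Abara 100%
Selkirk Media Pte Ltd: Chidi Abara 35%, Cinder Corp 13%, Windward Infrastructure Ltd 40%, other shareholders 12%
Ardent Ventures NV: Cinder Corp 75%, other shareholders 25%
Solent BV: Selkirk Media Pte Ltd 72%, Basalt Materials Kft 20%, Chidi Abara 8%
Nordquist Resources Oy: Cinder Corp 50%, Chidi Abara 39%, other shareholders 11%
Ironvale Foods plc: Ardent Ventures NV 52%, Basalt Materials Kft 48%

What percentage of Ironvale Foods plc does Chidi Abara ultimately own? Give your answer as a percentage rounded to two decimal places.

Chidi reaches Ironvale along 2 paths.
Via Cinder → Ardent: 96% × 75% × 52% = 37.44%.
Via Basalt: 100% × 48% = 48%.
Total: 37.44% + 48% = 85.44%.

85.44%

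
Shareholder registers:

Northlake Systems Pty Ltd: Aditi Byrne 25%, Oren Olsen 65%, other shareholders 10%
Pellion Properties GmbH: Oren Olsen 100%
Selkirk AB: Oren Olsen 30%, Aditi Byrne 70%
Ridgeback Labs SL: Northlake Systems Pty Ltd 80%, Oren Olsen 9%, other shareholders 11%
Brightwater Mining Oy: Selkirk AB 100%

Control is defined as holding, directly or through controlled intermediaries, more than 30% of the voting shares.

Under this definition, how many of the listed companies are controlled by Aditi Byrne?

2

Aditi holds 70% of Selkirk, so Aditi controls Selkirk.
Selkirk holds 100% of Brightwater, so Aditi controls Brightwater.
No other company's threshold is met.
Aditi controls 2 companies.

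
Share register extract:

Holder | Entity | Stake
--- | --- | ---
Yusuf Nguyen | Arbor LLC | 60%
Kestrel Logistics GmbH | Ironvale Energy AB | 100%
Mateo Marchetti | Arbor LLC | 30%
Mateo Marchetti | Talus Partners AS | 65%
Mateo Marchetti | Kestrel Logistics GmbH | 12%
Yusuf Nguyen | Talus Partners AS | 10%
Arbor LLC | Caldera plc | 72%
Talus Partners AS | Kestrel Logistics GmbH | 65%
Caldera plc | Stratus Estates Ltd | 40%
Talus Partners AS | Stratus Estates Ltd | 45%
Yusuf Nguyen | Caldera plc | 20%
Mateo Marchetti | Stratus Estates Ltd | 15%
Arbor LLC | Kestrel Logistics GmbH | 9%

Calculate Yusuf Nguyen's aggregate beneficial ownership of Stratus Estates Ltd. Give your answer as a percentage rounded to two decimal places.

Yusuf reaches Stratus along 3 paths.
Via Caldera: 20% × 40% = 8%.
Via Arbor → Caldera: 60% × 72% × 40% = 17.28%.
Via Talus: 10% × 45% = 4.5%.
Total: 8% + 17.28% + 4.5% = 29.78%.

29.78%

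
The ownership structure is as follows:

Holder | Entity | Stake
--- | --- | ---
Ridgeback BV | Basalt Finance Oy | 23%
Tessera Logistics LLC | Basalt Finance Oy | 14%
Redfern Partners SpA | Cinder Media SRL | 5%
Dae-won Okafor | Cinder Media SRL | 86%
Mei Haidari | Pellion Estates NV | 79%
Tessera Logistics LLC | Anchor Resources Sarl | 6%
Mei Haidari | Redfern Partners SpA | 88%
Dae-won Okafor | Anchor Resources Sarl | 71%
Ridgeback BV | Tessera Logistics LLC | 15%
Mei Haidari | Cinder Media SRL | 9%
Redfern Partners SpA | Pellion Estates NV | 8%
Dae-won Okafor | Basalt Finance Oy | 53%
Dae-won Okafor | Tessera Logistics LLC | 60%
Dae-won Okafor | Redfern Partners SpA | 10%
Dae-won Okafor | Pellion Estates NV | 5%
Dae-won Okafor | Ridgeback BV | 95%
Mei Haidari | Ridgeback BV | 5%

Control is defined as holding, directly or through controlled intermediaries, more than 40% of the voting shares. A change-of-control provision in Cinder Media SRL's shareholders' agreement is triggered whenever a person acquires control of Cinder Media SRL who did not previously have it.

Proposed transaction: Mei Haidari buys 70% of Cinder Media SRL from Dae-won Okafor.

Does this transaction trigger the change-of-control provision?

Yes

The purchase adds only to Mei's holdings (Dae-won's stake shrinks), so Mei is the only person who could newly come to control Cinder.
Mei holds 88% of Redfern, so Mei controls Redfern.
Mei and Redfern together hold 79% + 8% = 87% of Pellion, so Mei controls Pellion.
In Cinder, Mei's side holds only 5% + 9% = 14%, not > 40%.
So before the transaction, Mei does not control Cinder.
After the purchase, Mei's direct stake in Cinder rises to 9% + 70% = 79%, and Dae-won's stake falls to 16%.
Redfern and Mei together hold 5% + 79% = 84% of Cinder, so Mei controls Cinder.
Mei did not control Cinder before and does after, so the clause is triggered.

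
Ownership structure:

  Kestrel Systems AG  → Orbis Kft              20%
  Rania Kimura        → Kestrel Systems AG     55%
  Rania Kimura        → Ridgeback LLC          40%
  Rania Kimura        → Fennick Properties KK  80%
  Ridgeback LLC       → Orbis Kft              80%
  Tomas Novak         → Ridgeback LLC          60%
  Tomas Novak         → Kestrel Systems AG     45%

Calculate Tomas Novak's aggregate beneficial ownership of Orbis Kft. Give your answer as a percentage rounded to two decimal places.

Tomas reaches Orbis along 2 paths.
Via Kestrel: 45% × 20% = 9%.
Via Ridgeback: 60% × 80% = 48%.
Total: 9% + 48% = 57%.
Rounded: 57.00%.

57.00%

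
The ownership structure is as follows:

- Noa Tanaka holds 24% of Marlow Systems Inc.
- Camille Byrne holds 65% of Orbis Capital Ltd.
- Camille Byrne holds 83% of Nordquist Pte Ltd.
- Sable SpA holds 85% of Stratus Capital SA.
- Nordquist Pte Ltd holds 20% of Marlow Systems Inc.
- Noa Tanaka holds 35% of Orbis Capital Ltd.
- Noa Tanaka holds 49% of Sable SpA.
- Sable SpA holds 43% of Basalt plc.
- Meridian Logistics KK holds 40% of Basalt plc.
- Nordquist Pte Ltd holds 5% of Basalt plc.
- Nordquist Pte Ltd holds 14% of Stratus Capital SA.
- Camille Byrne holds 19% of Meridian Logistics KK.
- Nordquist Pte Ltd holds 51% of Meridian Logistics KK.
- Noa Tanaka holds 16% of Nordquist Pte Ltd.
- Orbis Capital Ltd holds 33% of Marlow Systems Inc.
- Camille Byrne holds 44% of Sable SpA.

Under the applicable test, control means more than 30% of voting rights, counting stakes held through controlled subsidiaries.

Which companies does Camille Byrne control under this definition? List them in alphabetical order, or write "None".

Camille holds 83% of Nordquist, so Camille controls Nordquist.
Camille holds 65% of Orbis, so Camille controls Orbis.
Nordquist and Camille together hold 51% + 19% = 70% of Meridian, so Camille controls Meridian.
Orbis and Nordquist together hold 33% + 20% = 53% of Marlow, so Camille controls Marlow.
Camille holds 44% of Sable, so Camille controls Sable.
Sable and Meridian and Nordquist together hold 43% + 40% + 5% = 88% of Basalt, so Camille controls Basalt.
Sable and Nordquist together hold 85% + 14% = 99% of Stratus, so Camille controls Stratus.

Basalt plc, Marlow Systems Inc, Meridian Logistics KK, Nordquist Pte Ltd, Orbis Capital Ltd, Sable SpA, Stratus Capital SA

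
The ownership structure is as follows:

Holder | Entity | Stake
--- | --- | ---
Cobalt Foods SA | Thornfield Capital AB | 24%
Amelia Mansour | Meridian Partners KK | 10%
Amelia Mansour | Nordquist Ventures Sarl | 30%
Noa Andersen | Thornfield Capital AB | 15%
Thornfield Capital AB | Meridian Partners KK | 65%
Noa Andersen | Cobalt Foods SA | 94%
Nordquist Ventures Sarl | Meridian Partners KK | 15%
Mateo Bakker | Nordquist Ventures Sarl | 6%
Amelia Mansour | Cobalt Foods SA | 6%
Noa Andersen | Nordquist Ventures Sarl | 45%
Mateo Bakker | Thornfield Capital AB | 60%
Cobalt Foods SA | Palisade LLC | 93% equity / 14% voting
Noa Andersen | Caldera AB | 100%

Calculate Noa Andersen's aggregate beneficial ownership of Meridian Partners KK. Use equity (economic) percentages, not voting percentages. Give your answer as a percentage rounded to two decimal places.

31.16%

Noa reaches Meridian along 3 paths.
Via Nordquist: 45% × 15% = 6.75%.
Via Thornfield: 15% × 65% = 9.75%.
Via Cobalt → Thornfield: 94% × 24% × 65% = 14.664%.
Total: 6.75% + 9.75% + 14.664% = 31.164%.
Rounded: 31.16%.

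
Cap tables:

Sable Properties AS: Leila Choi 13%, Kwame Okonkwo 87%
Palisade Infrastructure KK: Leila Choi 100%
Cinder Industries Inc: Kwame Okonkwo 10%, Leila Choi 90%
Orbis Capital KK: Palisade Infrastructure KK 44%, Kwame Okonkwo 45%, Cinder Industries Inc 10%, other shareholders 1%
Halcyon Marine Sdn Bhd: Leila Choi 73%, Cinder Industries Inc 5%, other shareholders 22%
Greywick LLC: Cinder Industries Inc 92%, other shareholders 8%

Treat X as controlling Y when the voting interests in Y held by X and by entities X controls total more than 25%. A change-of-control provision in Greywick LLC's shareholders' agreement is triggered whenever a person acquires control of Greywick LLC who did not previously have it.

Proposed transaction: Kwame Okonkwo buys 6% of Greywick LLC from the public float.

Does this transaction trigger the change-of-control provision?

No

The purchase changes only Kwame's holdings, so Kwame is the only person who could newly come to control Greywick.
Kwame holds 87% of Sable, so Kwame controls Sable.
Kwame holds 45% of Orbis, so Kwame controls Orbis.
Neither Kwame nor any entity Kwame controls holds any voting interest in Greywick.
So before the transaction, Kwame does not control Greywick.
After the purchase, Kwame holds 6% of Greywick directly.
After the transaction, Kwame's side holds 6% of Greywick, not > 25%, so Kwame still does not control Greywick.
No new person acquires control, so the clause is not triggered.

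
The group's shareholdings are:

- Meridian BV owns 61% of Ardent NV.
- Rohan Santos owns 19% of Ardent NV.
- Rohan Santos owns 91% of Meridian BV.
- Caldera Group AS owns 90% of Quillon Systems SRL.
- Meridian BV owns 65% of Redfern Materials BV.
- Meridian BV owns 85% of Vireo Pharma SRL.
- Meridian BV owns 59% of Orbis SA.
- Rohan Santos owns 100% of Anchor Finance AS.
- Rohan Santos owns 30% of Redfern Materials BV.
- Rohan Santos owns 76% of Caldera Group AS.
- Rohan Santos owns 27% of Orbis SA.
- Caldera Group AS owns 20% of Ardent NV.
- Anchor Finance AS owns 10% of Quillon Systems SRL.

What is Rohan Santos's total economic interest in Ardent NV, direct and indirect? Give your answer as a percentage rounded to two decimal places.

89.71%

Rohan reaches Ardent along 3 paths.
Direct stake: 19% = 19%.
Via Caldera: 76% × 20% = 15.2%.
Via Meridian: 91% × 61% = 55.51%.
Total: 19% + 15.2% + 55.51% = 89.71%.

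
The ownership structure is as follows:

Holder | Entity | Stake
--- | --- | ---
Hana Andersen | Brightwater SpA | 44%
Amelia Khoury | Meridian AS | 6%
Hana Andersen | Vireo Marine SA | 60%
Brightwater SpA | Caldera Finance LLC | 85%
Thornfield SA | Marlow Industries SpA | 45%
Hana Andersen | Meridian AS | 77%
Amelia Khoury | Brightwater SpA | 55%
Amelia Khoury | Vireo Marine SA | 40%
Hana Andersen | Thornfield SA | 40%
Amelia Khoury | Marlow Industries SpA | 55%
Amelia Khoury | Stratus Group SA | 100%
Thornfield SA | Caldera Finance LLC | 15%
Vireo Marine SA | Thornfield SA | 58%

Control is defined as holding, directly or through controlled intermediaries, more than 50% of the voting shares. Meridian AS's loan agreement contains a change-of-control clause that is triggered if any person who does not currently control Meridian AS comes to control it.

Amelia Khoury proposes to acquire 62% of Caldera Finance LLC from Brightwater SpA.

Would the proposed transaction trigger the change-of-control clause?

The purchase adds only to Amelia's holdings (Brightwater's stake shrinks), so Amelia is the only person who could newly come to control Meridian.
Amelia holds 55% of Brightwater, so Amelia controls Brightwater.
Amelia holds 100% of Stratus, so Amelia controls Stratus.
Brightwater holds 85% of Caldera, so Amelia controls Caldera.
Amelia holds 55% of Marlow, so Amelia controls Marlow.
In Meridian, Amelia's side holds only 6%, not > 50%.
So before the transaction, Amelia does not control Meridian.
After the purchase, Amelia holds 62% of Caldera directly, and Brightwater's stake falls to 23%.
Brightwater and Amelia together hold 23% + 62% = 85% of Caldera, so Amelia controls Caldera.
After the transaction, Amelia's side holds 6% of Meridian, not > 50%, so Amelia still does not control Meridian.
No new person acquires control, so the clause is not triggered.

No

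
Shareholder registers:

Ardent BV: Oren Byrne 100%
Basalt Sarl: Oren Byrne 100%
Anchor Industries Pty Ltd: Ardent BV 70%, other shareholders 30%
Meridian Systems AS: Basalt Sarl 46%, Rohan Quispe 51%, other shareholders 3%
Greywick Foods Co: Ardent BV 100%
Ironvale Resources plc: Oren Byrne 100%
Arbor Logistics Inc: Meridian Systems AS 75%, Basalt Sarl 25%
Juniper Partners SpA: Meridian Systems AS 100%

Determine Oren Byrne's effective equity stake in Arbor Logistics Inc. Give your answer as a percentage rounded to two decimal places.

59.50%

Oren reaches Arbor along 2 paths.
Via Basalt → Meridian: 100% × 46% × 75% = 34.5%.
Via Basalt: 100% × 25% = 25%.
Total: 34.5% + 25% = 59.5%.
Rounded: 59.50%.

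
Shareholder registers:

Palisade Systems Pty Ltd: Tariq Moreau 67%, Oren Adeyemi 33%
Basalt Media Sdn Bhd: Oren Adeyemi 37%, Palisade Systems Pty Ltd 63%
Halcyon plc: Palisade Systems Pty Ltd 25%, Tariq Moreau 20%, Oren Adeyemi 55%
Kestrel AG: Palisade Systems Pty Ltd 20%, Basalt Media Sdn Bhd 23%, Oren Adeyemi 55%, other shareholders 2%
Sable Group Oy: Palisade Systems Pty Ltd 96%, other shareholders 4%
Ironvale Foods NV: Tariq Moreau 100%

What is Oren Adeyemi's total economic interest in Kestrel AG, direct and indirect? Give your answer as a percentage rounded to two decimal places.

74.89%

Oren reaches Kestrel along 4 paths.
Via Palisade: 33% × 20% = 6.6%.
Via Basalt: 37% × 23% = 8.51%.
Via Palisade → Basalt: 33% × 63% × 23% = 4.7817%.
Direct stake: 55% = 55%.
Total: 6.6% + 8.51% + 4.7817% + 55% = 74.8917%.
Rounded: 74.89%.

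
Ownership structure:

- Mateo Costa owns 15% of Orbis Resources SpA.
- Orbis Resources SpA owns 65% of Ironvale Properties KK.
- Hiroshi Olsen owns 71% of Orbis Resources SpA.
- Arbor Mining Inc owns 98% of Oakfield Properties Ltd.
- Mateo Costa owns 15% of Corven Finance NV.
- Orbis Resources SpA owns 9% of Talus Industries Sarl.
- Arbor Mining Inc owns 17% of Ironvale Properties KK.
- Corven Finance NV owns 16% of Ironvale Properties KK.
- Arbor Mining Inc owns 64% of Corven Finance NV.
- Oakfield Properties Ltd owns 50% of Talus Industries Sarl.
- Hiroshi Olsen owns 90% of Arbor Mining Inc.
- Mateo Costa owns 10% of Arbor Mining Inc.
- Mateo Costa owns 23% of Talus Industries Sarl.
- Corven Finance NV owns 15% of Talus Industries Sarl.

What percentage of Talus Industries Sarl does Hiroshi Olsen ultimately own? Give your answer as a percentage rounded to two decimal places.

59.13%

Hiroshi reaches Talus along 3 paths.
Via Arbor → Oakfield: 90% × 98% × 50% = 44.1%.
Via Arbor → Corven: 90% × 64% × 15% = 8.64%.
Via Orbis: 71% × 9% = 6.39%.
Total: 44.1% + 8.64% + 6.39% = 59.13%.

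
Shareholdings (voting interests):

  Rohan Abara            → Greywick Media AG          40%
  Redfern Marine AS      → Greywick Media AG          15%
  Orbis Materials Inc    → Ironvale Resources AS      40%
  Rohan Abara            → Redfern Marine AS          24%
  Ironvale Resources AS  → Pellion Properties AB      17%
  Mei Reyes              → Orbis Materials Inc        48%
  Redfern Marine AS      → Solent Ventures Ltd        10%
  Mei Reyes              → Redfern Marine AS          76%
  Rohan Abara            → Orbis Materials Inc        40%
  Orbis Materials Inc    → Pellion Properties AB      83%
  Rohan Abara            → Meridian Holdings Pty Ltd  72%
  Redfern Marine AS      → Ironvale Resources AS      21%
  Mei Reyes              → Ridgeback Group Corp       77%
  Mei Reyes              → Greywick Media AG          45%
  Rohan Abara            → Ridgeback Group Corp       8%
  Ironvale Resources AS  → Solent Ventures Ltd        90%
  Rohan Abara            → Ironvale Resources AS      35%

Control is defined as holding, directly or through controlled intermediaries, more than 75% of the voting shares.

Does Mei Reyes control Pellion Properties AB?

No

Mei holds 77% of Ridgeback, so Mei controls Ridgeback.
Mei holds 76% of Redfern, so Mei controls Redfern.
Neither Mei nor any entity Mei controls holds any voting interest in Pellion.
So Mei does not control Pellion.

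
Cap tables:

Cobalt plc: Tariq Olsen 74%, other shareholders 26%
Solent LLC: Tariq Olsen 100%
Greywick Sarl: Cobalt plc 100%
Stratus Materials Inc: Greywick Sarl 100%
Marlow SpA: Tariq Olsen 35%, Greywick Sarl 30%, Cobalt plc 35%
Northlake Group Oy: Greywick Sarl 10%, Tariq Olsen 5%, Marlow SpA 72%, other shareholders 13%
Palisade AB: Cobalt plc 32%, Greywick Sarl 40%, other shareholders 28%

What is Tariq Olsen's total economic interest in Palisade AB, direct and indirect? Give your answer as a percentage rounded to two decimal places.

53.28%

Tariq reaches Palisade along 2 paths.
Via Cobalt: 74% × 32% = 23.68%.
Via Cobalt → Greywick: 74% × 100% × 40% = 29.6%.
Total: 23.68% + 29.6% = 53.28%.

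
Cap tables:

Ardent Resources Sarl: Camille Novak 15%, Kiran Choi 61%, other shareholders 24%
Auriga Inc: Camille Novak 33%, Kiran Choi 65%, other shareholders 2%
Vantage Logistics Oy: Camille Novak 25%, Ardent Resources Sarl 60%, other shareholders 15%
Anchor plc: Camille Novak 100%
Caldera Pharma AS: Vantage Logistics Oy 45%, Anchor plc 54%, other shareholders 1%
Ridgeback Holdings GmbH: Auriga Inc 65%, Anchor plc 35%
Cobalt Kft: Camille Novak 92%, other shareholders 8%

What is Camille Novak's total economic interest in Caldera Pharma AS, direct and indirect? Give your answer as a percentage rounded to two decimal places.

69.30%

Camille reaches Caldera along 3 paths.
Via Vantage: 25% × 45% = 11.25%.
Via Ardent → Vantage: 15% × 60% × 45% = 4.05%.
Via Anchor: 100% × 54% = 54%.
Total: 11.25% + 4.05% + 54% = 69.3%.
Rounded: 69.30%.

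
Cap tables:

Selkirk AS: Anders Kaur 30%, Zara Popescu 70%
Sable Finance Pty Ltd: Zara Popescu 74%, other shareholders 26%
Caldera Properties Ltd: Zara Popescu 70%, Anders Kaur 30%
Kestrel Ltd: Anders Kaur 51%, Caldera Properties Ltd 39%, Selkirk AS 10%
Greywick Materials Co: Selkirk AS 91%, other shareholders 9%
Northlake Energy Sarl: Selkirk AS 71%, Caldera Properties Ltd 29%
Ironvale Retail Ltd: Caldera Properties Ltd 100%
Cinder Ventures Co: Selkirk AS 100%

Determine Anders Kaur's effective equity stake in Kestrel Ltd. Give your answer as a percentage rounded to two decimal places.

Anders reaches Kestrel along 3 paths.
Direct stake: 51% = 51%.
Via Caldera: 30% × 39% = 11.7%.
Via Selkirk: 30% × 10% = 3%.
Total: 51% + 11.7% + 3% = 65.7%.
Rounded: 65.70%.

65.70%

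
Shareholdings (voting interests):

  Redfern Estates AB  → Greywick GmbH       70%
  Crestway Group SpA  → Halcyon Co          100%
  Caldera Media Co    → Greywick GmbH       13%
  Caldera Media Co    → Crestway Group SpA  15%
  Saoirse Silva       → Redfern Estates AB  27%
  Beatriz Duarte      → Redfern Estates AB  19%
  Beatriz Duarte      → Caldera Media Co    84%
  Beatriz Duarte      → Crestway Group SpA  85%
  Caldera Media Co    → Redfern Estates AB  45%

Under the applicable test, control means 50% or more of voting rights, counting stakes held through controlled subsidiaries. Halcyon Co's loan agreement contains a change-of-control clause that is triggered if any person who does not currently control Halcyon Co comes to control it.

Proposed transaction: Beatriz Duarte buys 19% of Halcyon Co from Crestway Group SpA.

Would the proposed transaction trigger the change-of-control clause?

The purchase adds only to Beatriz's holdings (Crestway's stake shrinks), so Beatriz is the only person who could newly come to control Halcyon.
Beatriz holds 84% of Caldera, so Beatriz controls Caldera.
Caldera and Beatriz together hold 15% + 85% = 100% of Crestway, so Beatriz controls Crestway.
Crestway holds 100% of Halcyon, so Beatriz controls Halcyon.
So Beatriz already controls Halcyon before the transaction.
After the purchase, Beatriz holds 19% of Halcyon directly, and Crestway's stake falls to 81%.
Beatriz controlled Halcyon already, so this is not a new person acquiring control; every other person's position is unchanged or reduced.
No new person acquires control, so the clause is not triggered.

No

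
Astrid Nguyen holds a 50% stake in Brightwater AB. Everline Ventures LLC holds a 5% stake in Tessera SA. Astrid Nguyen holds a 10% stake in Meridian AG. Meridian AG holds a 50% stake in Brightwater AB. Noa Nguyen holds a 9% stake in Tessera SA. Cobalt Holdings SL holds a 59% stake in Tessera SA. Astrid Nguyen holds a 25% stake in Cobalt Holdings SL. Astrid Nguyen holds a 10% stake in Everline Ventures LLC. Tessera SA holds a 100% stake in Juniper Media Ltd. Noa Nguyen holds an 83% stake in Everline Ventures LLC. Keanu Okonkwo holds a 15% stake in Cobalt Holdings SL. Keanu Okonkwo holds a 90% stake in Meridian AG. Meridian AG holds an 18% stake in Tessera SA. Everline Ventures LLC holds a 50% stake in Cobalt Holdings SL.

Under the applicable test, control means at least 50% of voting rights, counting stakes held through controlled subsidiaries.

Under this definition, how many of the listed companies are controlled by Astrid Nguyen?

1

Astrid holds 50% of Brightwater, so Astrid controls Brightwater.
No other company's threshold is met.
Astrid controls 1 company.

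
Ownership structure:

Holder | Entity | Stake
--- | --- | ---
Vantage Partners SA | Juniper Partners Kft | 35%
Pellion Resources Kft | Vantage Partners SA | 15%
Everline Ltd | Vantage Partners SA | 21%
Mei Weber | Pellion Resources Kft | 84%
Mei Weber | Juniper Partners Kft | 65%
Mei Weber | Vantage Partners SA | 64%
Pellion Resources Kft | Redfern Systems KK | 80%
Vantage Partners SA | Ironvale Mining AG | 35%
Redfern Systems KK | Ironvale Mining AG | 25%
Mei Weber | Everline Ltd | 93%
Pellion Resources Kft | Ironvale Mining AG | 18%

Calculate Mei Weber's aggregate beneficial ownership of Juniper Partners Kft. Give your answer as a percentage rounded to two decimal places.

Mei reaches Juniper along 4 paths.
Via Everline → Vantage: 93% × 21% × 35% = 6.8355%.
Via Pellion → Vantage: 84% × 15% × 35% = 4.41%.
Via Vantage: 64% × 35% = 22.4%.
Direct stake: 65% = 65%.
Total: 6.8355% + 4.41% + 22.4% + 65% = 98.6455%.
Rounded: 98.65%.

98.65%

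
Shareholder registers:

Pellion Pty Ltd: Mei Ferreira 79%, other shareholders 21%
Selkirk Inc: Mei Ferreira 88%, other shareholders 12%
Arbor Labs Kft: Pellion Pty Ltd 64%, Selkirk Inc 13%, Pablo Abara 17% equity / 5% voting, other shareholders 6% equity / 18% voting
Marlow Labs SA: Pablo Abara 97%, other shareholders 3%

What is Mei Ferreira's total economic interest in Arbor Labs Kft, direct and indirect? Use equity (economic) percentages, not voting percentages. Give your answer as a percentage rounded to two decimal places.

62.00%

Mei reaches Arbor along 2 paths.
Via Pellion: 79% × 64% = 50.56%.
Via Selkirk: 88% × 13% = 11.44%.
Total: 50.56% + 11.44% = 62%.
Rounded: 62.00%.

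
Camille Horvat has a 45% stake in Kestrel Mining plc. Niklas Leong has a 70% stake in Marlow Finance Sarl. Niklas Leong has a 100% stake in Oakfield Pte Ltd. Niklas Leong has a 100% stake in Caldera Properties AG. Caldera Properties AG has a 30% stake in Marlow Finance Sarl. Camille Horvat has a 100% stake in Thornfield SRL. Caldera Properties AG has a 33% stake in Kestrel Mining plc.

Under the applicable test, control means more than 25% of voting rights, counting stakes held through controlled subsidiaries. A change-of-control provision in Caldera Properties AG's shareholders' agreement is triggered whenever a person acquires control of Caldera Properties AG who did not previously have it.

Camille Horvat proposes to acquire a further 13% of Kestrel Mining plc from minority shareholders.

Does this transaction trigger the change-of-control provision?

No

The purchase changes only Camille's holdings, so Camille is the only person who could newly come to control Caldera.
Camille holds 100% of Thornfield, so Camille controls Thornfield.
Camille holds 45% of Kestrel, so Camille controls Kestrel.
Neither Camille nor any entity Camille controls holds any voting interest in Caldera.
So before the transaction, Camille does not control Caldera.
After the purchase, Camille's direct stake in Kestrel rises to 45% + 13% = 58%.
Camille holds 58% of Kestrel, so Camille controls Kestrel.
After the transaction, neither Camille nor any entity Camille controls holds a voting interest in Caldera, so Camille still does not control it.
No new person acquires control, so the clause is not triggered.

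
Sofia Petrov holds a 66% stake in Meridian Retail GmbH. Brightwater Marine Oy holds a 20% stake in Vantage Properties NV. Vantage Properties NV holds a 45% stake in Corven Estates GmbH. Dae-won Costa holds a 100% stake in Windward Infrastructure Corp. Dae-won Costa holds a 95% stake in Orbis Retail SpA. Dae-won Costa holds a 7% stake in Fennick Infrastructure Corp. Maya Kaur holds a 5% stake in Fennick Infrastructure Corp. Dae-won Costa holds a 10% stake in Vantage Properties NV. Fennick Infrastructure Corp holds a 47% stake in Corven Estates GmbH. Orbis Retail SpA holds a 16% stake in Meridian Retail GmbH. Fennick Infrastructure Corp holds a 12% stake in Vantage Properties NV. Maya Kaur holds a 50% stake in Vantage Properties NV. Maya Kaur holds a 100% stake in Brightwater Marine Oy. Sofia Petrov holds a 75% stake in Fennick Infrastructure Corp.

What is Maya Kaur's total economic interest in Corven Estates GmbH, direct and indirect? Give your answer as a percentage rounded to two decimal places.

Maya reaches Corven along 4 paths.
Via Fennick: 5% × 47% = 2.35%.
Via Vantage: 50% × 45% = 22.5%.
Via Brightwater → Vantage: 100% × 20% × 45% = 9%.
Via Fennick → Vantage: 5% × 12% × 45% = 0.27%.
Total: 2.35% + 22.5% + 9% + 0.27% = 34.12%.

34.12%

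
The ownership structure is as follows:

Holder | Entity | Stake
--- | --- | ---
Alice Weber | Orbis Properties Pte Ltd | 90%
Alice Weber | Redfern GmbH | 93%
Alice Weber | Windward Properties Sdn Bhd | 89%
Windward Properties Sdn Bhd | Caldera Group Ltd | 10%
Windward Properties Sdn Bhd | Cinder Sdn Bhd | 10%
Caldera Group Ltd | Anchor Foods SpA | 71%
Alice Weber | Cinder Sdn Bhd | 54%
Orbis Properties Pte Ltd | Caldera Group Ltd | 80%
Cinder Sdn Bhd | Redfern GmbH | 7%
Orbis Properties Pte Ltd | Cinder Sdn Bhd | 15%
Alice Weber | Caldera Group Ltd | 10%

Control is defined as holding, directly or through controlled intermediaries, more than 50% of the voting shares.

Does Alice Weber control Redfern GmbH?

Alice holds 90% of Orbis, so Alice controls Orbis.
Alice holds 89% of Windward, so Alice controls Windward.
Alice and Windward and Orbis together hold 54% + 10% + 15% = 79% of Cinder, so Alice controls Cinder.
Alice and Cinder together hold 93% + 7% = 100% of Redfern, so Alice controls Redfern.

Yes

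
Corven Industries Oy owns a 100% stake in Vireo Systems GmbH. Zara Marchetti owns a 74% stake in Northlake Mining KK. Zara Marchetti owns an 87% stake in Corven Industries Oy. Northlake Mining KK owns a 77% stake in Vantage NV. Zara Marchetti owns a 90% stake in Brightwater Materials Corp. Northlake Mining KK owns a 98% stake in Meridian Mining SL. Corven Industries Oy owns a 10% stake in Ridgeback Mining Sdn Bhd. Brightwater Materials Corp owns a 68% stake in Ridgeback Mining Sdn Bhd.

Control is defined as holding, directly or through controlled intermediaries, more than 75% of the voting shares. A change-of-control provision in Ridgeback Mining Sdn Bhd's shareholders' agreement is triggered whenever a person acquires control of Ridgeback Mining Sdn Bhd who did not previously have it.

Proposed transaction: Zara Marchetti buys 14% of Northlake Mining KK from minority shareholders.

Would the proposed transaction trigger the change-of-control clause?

No

The purchase changes only Zara's holdings, so Zara is the only person who could newly come to control Ridgeback.
Zara holds 87% of Corven, so Zara controls Corven.
Zara holds 90% of Brightwater, so Zara controls Brightwater.
Brightwater and Corven together hold 68% + 10% = 78% of Ridgeback, so Zara controls Ridgeback.
So Zara already controls Ridgeback before the transaction.
After the purchase, Zara's direct stake in Northlake rises to 74% + 14% = 88%.
Zara controlled Ridgeback already, so this is not a new person acquiring control; every other person's position is unchanged or reduced.
No new person acquires control, so the clause is not triggered.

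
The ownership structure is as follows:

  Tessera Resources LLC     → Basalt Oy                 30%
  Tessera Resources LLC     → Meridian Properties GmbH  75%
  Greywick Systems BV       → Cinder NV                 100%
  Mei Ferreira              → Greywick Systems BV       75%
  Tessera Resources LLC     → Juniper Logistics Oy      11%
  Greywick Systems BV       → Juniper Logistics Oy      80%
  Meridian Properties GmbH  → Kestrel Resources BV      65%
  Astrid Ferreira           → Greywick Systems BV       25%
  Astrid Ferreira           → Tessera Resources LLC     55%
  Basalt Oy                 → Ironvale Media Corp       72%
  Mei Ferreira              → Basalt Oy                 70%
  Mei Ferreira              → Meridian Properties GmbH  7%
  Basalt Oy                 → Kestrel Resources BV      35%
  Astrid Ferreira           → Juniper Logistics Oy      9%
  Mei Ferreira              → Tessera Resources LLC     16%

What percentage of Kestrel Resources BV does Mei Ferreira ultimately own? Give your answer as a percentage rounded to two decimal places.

Mei reaches Kestrel along 4 paths.
Via Basalt: 70% × 35% = 24.5%.
Via Tessera → Basalt: 16% × 30% × 35% = 1.68%.
Via Tessera → Meridian: 16% × 75% × 65% = 7.8%.
Via Meridian: 7% × 65% = 4.55%.
Total: 24.5% + 1.68% + 7.8% + 4.55% = 38.53%.

38.53%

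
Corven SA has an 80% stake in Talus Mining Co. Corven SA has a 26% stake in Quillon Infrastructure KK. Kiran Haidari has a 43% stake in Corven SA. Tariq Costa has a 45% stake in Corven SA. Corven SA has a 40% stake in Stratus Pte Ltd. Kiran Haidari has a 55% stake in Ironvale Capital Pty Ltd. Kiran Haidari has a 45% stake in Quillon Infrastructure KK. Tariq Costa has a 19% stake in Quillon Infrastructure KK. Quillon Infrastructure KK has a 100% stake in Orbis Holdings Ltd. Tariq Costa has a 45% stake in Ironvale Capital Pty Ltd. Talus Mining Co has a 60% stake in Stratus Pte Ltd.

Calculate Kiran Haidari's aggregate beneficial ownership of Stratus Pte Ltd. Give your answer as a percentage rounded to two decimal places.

37.84%

Kiran reaches Stratus along 2 paths.
Via Corven: 43% × 40% = 17.2%.
Via Corven → Talus: 43% × 80% × 60% = 20.64%.
Total: 17.2% + 20.64% = 37.84%.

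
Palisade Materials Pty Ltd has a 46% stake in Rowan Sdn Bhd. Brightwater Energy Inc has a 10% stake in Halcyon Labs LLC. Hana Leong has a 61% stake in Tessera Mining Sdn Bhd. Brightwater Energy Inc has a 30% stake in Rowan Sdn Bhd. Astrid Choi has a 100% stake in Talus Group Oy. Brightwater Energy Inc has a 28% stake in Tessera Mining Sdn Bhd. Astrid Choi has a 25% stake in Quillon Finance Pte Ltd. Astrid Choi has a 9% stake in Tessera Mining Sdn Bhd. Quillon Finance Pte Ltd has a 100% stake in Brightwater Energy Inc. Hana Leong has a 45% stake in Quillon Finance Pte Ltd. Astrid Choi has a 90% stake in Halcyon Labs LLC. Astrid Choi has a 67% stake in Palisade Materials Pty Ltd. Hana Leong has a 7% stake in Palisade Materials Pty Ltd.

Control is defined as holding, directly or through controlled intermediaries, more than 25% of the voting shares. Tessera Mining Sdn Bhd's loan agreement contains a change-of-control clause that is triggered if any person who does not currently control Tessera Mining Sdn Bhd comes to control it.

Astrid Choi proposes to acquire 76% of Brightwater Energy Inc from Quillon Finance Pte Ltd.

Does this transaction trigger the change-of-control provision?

Yes

The purchase adds only to Astrid's holdings (Quillon's stake shrinks), so Astrid is the only person who could newly come to control Tessera.
Astrid holds 67% of Palisade, so Astrid controls Palisade.
Astrid holds 100% of Talus, so Astrid controls Talus.
Palisade holds 46% of Rowan, so Astrid controls Rowan.
Astrid holds 90% of Halcyon, so Astrid controls Halcyon.
In Tessera, Astrid's side holds only 9%, not > 25%.
So before the transaction, Astrid does not control Tessera.
After the purchase, Astrid holds 76% of Brightwater directly, and Quillon's stake falls to 24%.
Astrid holds 76% of Brightwater, so Astrid controls Brightwater.
Astrid and Brightwater together hold 9% + 28% = 37% of Tessera, so Astrid controls Tessera.
Astrid did not control Tessera before and does after, so the clause is triggered.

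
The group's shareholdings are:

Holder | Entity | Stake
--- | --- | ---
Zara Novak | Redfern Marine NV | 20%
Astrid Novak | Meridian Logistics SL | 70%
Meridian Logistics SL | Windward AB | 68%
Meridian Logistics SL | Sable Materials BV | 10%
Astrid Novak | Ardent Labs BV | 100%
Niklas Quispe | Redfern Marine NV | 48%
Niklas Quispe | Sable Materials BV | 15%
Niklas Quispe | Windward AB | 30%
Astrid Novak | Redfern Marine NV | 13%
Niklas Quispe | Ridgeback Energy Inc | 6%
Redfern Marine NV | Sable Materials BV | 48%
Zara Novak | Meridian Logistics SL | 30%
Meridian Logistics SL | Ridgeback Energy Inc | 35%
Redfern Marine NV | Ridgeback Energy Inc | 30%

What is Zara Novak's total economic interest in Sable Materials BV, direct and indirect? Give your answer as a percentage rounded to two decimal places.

Zara reaches Sable along 2 paths.
Via Redfern: 20% × 48% = 9.6%.
Via Meridian: 30% × 10% = 3%.
Total: 9.6% + 3% = 12.6%.
Rounded: 12.60%.

12.60%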